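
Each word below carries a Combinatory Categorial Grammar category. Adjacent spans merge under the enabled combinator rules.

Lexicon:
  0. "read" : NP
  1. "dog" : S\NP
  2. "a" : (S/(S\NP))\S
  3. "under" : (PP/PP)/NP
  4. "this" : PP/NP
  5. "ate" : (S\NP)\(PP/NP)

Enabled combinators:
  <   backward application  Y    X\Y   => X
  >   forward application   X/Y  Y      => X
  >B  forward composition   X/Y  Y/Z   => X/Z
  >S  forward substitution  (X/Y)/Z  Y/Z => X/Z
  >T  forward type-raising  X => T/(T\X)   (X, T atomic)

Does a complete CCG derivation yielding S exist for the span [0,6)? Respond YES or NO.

[0,6] S   >
  [0,3] S/(S\NP)   <
    [0,2] S   <
      [0,1] "read" : NP
      [1,2] "dog" : S\NP
    [2,3] "a" : (S/(S\NP))\S
  [3,6] S\NP   <
    [3,5] PP/NP   >S
      [3,4] "under" : (PP/PP)/NP
      [4,5] "this" : PP/NP
    [5,6] "ate" : (S\NP)\(PP/NP)

YES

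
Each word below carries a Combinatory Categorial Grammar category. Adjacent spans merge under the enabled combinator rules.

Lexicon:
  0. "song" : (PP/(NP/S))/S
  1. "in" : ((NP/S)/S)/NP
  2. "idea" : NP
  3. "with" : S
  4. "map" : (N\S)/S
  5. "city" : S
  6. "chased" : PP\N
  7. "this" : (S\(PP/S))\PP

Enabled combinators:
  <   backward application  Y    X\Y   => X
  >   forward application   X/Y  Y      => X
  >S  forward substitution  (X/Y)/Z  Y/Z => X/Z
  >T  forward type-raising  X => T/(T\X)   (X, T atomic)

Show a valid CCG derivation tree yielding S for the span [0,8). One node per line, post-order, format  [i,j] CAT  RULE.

[0,8] S   <
  [0,3] PP/S   >S
    [0,1] "song" : (PP/(NP/S))/S
    [1,3] (NP/S)/S   >
      [1,2] "in" : ((NP/S)/S)/NP
      [2,3] "idea" : NP
  [3,8] S\(PP/S)   <
    [3,7] PP   <
      [3,6] N   <
        [3,4] "with" : S
        [4,6] N\S   >
          [4,5] "map" : (N\S)/S
          [5,6] "city" : S
      [6,7] "chased" : PP\N
    [7,8] "this" : (S\(PP/S))\PP

[0,1] (PP/(NP/S))/S  lex  "song"
[1,2] ((NP/S)/S)/NP  lex  "in"
[2,3] NP  lex  "idea"
[1,3] (NP/S)/S  >  k=2
[0,3] PP/S  >S  k=1
[3,4] S  lex  "with"
[4,5] (N\S)/S  lex  "map"
[5,6] S  lex  "city"
[4,6] N\S  >  k=5
[3,6] N  <  k=4
[6,7] PP\N  lex  "chased"
[3,7] PP  <  k=6
[7,8] (S\(PP/S))\PP  lex  "this"
[3,8] S\(PP/S)  <  k=7
[0,8] S  <  k=3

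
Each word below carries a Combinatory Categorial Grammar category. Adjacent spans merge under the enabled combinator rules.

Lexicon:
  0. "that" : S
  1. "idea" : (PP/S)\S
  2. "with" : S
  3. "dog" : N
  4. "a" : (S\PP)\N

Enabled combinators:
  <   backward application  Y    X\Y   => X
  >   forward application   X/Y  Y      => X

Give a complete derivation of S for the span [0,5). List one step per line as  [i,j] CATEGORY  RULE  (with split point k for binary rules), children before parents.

[0,5] S   <
  [0,3] PP   >
    [0,2] PP/S   <
      [0,1] "that" : S
      [1,2] "idea" : (PP/S)\S
    [2,3] "with" : S
  [3,5] S\PP   <
    [3,4] "dog" : N
    [4,5] "a" : (S\PP)\N

[0,1] S  lex  "that"
[1,2] (PP/S)\S  lex  "idea"
[0,2] PP/S  <  k=1
[2,3] S  lex  "with"
[0,3] PP  >  k=2
[3,4] N  lex  "dog"
[4,5] (S\PP)\N  lex  "a"
[3,5] S\PP  <  k=4
[0,5] S  <  k=3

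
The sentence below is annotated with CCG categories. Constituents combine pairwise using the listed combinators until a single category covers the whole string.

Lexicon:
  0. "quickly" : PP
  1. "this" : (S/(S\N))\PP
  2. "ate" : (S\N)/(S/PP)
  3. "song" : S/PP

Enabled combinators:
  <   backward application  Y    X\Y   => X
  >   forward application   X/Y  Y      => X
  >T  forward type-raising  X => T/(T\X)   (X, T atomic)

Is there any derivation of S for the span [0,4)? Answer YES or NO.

[0,4] S   >
  [0,2] S/(S\N)   <
    [0,1] "quickly" : PP
    [1,2] "this" : (S/(S\N))\PP
  [2,4] S\N   >
    [2,3] "ate" : (S\N)/(S/PP)
    [3,4] "song" : S/PP

YES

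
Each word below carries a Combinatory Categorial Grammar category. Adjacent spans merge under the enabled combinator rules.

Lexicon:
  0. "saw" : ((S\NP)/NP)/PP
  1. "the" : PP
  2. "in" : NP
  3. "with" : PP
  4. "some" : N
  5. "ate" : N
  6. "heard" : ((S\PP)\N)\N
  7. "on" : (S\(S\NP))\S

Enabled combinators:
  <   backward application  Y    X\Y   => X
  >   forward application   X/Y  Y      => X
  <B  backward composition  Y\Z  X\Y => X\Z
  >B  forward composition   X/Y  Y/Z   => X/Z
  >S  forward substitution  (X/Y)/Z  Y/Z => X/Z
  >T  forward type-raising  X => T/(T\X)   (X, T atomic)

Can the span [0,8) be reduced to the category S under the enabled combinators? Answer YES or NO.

[0,8] S   <
  [0,3] S\NP   >
    [0,2] (S\NP)/NP   >
      [0,1] "saw" : ((S\NP)/NP)/PP
      [1,2] "the" : PP
    [2,3] "in" : NP
  [3,8] S\(S\NP)   <
    [3,7] S   >
      [3,4] S/(S\PP)   >T
        [3,4] "with" : PP
      [4,7] S\PP   <
        [4,5] "some" : N
        [5,7] (S\PP)\N   <
          [5,6] "ate" : N
          [6,7] "heard" : ((S\PP)\N)\N
    [7,8] "on" : (S\(S\NP))\S

YES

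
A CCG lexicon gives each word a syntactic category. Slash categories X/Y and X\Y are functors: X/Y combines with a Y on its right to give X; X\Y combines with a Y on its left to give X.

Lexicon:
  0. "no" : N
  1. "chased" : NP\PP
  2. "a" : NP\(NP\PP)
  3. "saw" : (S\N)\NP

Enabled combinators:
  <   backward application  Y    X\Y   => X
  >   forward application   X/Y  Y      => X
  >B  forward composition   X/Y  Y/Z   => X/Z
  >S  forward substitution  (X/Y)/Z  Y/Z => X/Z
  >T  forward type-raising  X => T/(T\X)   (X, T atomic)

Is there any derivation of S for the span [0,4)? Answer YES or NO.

YES

[0,4] S   <
  [0,1] "no" : N
  [1,4] S\N   <
    [1,3] NP   <
      [1,2] "chased" : NP\PP
      [2,3] "a" : NP\(NP\PP)
    [3,4] "saw" : (S\N)\NP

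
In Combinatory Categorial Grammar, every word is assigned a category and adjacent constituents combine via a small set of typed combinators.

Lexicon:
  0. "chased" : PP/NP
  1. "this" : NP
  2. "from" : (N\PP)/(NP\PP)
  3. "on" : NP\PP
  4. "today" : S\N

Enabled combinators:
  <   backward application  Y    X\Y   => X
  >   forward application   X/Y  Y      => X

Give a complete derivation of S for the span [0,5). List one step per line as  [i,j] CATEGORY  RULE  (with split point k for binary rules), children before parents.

[0,1] PP/NP  lex  "chased"
[1,2] NP  lex  "this"
[0,2] PP  >  k=1
[2,3] (N\PP)/(NP\PP)  lex  "from"
[3,4] NP\PP  lex  "on"
[2,4] N\PP  >  k=3
[0,4] N  <  k=2
[4,5] S\N  lex  "today"
[0,5] S  <  k=4

[0,5] S   <
  [0,4] N   <
    [0,2] PP   >
      [0,1] "chased" : PP/NP
      [1,2] "this" : NP
    [2,4] N\PP   >
      [2,3] "from" : (N\PP)/(NP\PP)
      [3,4] "on" : NP\PP
  [4,5] "today" : S\N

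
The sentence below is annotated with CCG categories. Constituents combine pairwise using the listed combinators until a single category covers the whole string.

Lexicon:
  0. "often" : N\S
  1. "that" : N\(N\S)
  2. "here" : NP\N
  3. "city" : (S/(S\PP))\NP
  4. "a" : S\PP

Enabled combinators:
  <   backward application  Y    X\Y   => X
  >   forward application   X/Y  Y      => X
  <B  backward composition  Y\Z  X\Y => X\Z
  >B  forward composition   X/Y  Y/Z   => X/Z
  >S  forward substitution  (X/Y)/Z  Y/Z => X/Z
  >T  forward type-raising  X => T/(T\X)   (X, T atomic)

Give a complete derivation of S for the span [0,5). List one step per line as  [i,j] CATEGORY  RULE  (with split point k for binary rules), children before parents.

[0,5] S   >
  [0,4] S/(S\PP)   <
    [0,3] NP   <
      [0,2] N   <
        [0,1] "often" : N\S
        [1,2] "that" : N\(N\S)
      [2,3] "here" : NP\N
    [3,4] "city" : (S/(S\PP))\NP
  [4,5] "a" : S\PP

[0,1] N\S  lex  "often"
[1,2] N\(N\S)  lex  "that"
[0,2] N  <  k=1
[2,3] NP\N  lex  "here"
[0,3] NP  <  k=2
[3,4] (S/(S\PP))\NP  lex  "city"
[0,4] S/(S\PP)  <  k=3
[4,5] S\PP  lex  "a"
[0,5] S  >  k=4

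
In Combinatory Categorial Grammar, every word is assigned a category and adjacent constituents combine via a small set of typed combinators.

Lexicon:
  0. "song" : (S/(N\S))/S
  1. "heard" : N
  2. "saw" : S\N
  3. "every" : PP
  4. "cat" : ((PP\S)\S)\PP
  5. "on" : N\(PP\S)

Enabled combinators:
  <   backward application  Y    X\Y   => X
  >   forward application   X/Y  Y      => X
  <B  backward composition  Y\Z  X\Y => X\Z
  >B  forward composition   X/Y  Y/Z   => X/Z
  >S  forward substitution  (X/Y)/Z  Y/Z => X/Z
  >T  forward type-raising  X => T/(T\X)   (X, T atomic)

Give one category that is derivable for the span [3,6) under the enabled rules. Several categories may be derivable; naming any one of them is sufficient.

N\S

[0,6] S   >
  [0,3] S/(N\S)   >
    [0,1] "song" : (S/(N\S))/S
    [1,3] S   <
      [1,2] "heard" : N
      [2,3] "saw" : S\N
  [3,6] N\S   <B
    [3,5] (PP\S)\S   <
      [3,4] "every" : PP
      [4,5] "cat" : ((PP\S)\S)\PP
    [5,6] "on" : N\(PP\S)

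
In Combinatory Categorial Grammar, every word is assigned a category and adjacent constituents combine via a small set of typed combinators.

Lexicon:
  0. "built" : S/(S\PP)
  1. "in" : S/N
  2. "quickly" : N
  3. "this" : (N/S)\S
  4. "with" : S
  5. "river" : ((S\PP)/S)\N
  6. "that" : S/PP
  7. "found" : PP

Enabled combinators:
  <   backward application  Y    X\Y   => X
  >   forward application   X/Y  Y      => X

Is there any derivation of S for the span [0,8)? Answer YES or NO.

YES

[0,8] S   >
  [0,1] "built" : S/(S\PP)
  [1,8] S\PP   >
    [1,6] (S\PP)/S   <
      [1,5] N   >
        [1,4] N/S   <
          [1,3] S   >
            [1,2] "in" : S/N
            [2,3] "quickly" : N
          [3,4] "this" : (N/S)\S
        [4,5] "with" : S
      [5,6] "river" : ((S\PP)/S)\N
    [6,8] S   >
      [6,7] "that" : S/PP
      [7,8] "found" : PP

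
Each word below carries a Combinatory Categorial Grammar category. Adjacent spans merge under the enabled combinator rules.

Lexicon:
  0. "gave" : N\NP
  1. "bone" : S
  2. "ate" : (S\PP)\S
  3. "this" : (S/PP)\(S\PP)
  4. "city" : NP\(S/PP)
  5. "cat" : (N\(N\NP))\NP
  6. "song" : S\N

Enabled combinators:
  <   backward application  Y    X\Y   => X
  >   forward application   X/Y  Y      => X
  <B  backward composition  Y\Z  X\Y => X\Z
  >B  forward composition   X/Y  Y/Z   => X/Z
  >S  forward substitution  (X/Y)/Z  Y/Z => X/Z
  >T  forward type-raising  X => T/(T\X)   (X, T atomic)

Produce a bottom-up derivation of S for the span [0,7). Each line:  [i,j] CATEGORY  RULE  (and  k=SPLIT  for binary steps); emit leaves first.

[0,1] N\NP  lex  "gave"
[1,2] S  lex  "bone"
[2,3] (S\PP)\S  lex  "ate"
[1,3] S\PP  <  k=2
[3,4] (S/PP)\(S\PP)  lex  "this"
[1,4] S/PP  <  k=3
[4,5] NP\(S/PP)  lex  "city"
[1,5] NP  <  k=4
[5,6] (N\(N\NP))\NP  lex  "cat"
[1,6] N\(N\NP)  <  k=5
[0,6] N  <  k=1
[6,7] S\N  lex  "song"
[0,7] S  <  k=6

[0,7] S   <
  [0,6] N   <
    [0,1] "gave" : N\NP
    [1,6] N\(N\NP)   <
      [1,5] NP   <
        [1,4] S/PP   <
          [1,3] S\PP   <
            [1,2] "bone" : S
            [2,3] "ate" : (S\PP)\S
          [3,4] "this" : (S/PP)\(S\PP)
        [4,5] "city" : NP\(S/PP)
      [5,6] "cat" : (N\(N\NP))\NP
  [6,7] "song" : S\N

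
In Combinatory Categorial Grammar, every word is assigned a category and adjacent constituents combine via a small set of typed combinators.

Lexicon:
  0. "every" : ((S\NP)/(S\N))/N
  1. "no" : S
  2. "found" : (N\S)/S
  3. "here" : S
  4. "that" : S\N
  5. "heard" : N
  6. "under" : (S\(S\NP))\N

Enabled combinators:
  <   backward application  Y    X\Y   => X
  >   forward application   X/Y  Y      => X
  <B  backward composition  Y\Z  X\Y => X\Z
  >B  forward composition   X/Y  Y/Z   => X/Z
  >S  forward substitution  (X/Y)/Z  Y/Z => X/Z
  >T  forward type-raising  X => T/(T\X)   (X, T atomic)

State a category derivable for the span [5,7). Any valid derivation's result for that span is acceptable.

[0,7] S   <
  [0,5] S\NP   >
    [0,4] (S\NP)/(S\N)   >
      [0,1] "every" : ((S\NP)/(S\N))/N
      [1,4] N   <
        [1,2] "no" : S
        [2,4] N\S   >
          [2,3] "found" : (N\S)/S
          [3,4] "here" : S
    [4,5] "that" : S\N
  [5,7] S\(S\NP)   <
    [5,6] "heard" : N
    [6,7] "under" : (S\(S\NP))\N

S\(S\NP)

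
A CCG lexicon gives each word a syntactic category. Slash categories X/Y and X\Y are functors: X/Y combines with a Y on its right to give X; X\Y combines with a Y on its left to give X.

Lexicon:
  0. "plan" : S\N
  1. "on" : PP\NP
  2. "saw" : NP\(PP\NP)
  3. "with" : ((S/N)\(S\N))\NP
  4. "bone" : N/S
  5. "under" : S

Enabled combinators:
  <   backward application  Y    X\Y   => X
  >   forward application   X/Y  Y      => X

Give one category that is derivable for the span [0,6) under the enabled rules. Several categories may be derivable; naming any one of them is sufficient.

S

[0,6] S   >
  [0,4] S/N   <
    [0,1] "plan" : S\N
    [1,4] (S/N)\(S\N)   <
      [1,3] NP   <
        [1,2] "on" : PP\NP
        [2,3] "saw" : NP\(PP\NP)
      [3,4] "with" : ((S/N)\(S\N))\NP
  [4,6] N   >
    [4,5] "bone" : N/S
    [5,6] "under" : S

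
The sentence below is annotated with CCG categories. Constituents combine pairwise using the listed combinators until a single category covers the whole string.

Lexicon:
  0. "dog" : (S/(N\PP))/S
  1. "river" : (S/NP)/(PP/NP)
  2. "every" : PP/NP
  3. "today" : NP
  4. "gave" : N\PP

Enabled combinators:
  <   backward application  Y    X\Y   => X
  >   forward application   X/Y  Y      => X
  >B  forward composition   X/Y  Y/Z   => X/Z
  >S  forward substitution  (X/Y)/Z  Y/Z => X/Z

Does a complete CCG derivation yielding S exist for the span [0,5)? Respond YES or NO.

[0,5] S   >
  [0,4] S/(N\PP)   >
    [0,1] "dog" : (S/(N\PP))/S
    [1,4] S   >
      [1,3] S/NP   >
        [1,2] "river" : (S/NP)/(PP/NP)
        [2,3] "every" : PP/NP
      [3,4] "today" : NP
  [4,5] "gave" : N\PP

YES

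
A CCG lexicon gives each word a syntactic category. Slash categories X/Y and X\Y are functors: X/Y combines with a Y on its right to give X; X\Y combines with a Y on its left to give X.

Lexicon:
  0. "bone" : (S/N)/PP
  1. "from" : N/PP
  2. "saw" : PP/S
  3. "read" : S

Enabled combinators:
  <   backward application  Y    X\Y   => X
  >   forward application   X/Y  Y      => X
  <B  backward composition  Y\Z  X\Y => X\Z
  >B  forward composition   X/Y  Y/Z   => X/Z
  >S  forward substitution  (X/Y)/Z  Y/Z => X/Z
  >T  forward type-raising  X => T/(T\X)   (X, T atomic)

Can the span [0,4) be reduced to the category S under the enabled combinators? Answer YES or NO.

[0,4] S   >
  [0,2] S/PP   >S
    [0,1] "bone" : (S/N)/PP
    [1,2] "from" : N/PP
  [2,4] PP   >
    [2,3] "saw" : PP/S
    [3,4] "read" : S

YES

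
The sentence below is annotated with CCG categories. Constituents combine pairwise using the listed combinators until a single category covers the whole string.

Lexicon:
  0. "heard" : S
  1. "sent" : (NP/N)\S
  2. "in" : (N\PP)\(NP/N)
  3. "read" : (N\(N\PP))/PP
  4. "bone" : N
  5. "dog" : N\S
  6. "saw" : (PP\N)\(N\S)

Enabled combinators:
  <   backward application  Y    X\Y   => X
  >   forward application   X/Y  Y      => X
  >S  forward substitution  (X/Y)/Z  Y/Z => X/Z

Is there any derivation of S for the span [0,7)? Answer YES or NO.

S (NP/N)\S (N\PP)\(NP/N) (N\(N\PP))/PP N N\S (PP\N)\(N\S)
CKY chart[0,7] = {N}; S ∉ chart

NO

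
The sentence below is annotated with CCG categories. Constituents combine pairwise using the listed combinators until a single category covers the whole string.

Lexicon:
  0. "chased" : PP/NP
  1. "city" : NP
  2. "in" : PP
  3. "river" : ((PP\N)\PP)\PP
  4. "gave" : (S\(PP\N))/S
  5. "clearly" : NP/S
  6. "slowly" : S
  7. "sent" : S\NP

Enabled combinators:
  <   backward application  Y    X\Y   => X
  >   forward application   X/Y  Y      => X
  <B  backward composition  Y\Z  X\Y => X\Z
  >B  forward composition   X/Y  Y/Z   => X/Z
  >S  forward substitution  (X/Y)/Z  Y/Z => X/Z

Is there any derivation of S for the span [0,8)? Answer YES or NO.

YES

[0,8] S   <
  [0,4] PP\N   <
    [0,2] PP   >
      [0,1] "chased" : PP/NP
      [1,2] "city" : NP
    [2,4] (PP\N)\PP   <
      [2,3] "in" : PP
      [3,4] "river" : ((PP\N)\PP)\PP
  [4,8] S\(PP\N)   >
    [4,5] "gave" : (S\(PP\N))/S
    [5,8] S   <
      [5,7] NP   >
        [5,6] "clearly" : NP/S
        [6,7] "slowly" : S
      [7,8] "sent" : S\NP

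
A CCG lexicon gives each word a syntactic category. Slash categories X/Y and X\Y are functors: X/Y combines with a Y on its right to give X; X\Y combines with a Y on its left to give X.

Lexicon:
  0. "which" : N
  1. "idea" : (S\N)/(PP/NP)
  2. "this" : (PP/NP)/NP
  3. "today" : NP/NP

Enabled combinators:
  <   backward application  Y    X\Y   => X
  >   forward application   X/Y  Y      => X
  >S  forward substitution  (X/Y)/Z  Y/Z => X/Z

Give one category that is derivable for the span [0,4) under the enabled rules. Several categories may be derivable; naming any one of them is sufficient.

S

[0,4] S   <
  [0,1] "which" : N
  [1,4] S\N   >
    [1,2] "idea" : (S\N)/(PP/NP)
    [2,4] PP/NP   >S
      [2,3] "this" : (PP/NP)/NP
      [3,4] "today" : NP/NP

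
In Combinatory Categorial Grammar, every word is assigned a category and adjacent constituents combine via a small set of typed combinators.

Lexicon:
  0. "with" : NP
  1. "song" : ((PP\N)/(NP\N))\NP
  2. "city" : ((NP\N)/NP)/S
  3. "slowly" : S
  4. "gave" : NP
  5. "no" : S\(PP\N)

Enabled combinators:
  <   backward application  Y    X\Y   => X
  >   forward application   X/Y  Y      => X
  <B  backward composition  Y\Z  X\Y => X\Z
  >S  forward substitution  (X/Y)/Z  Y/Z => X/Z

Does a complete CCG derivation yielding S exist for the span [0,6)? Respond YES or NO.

YES

[0,6] S   <
  [0,5] PP\N   >
    [0,2] (PP\N)/(NP\N)   <
      [0,1] "with" : NP
      [1,2] "song" : ((PP\N)/(NP\N))\NP
    [2,5] NP\N   >
      [2,4] (NP\N)/NP   >
        [2,3] "city" : ((NP\N)/NP)/S
        [3,4] "slowly" : S
      [4,5] "gave" : NP
  [5,6] "no" : S\(PP\N)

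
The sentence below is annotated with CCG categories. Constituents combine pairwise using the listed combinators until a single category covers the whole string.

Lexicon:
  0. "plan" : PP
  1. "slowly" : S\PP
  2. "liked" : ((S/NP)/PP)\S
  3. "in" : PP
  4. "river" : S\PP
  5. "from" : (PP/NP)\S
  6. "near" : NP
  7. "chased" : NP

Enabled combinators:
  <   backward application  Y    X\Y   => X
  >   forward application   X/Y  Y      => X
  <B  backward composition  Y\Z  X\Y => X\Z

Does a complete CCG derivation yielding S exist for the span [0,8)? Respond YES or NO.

YES

[0,8] S   >
  [0,7] S/NP   >
    [0,3] (S/NP)/PP   <
      [0,2] S   <
        [0,1] "plan" : PP
        [1,2] "slowly" : S\PP
      [2,3] "liked" : ((S/NP)/PP)\S
    [3,7] PP   >
      [3,6] PP/NP   <
        [3,5] S   <
          [3,4] "in" : PP
          [4,5] "river" : S\PP
        [5,6] "from" : (PP/NP)\S
      [6,7] "near" : NP
  [7,8] "chased" : NP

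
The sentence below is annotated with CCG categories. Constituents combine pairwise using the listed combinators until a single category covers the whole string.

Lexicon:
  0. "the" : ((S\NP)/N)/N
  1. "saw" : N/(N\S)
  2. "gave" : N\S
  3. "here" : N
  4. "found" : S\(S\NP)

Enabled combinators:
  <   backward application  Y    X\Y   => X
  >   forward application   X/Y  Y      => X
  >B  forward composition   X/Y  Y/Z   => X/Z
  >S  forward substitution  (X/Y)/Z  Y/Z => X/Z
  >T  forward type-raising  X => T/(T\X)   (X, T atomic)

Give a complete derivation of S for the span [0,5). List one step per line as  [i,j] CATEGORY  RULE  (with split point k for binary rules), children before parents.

[0,1] ((S\NP)/N)/N  lex  "the"
[1,2] N/(N\S)  lex  "saw"
[2,3] N\S  lex  "gave"
[1,3] N  >  k=2
[0,3] (S\NP)/N  >  k=1
[3,4] N  lex  "here"
[0,4] S\NP  >  k=3
[4,5] S\(S\NP)  lex  "found"
[0,5] S  <  k=4

[0,5] S   <
  [0,4] S\NP   >
    [0,3] (S\NP)/N   >
      [0,1] "the" : ((S\NP)/N)/N
      [1,3] N   >
        [1,2] "saw" : N/(N\S)
        [2,3] "gave" : N\S
    [3,4] "here" : N
  [4,5] "found" : S\(S\NP)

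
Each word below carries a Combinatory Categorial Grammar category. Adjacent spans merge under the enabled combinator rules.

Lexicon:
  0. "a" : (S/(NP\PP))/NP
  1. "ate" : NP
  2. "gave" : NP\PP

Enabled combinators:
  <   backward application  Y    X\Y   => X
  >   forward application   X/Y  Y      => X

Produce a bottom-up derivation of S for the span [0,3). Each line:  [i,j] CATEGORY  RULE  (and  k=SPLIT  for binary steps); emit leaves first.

[0,1] (S/(NP\PP))/NP  lex  "a"
[1,2] NP  lex  "ate"
[0,2] S/(NP\PP)  >  k=1
[2,3] NP\PP  lex  "gave"
[0,3] S  >  k=2

[0,3] S   >
  [0,2] S/(NP\PP)   >
    [0,1] "a" : (S/(NP\PP))/NP
    [1,2] "ate" : NP
  [2,3] "gave" : NP\PP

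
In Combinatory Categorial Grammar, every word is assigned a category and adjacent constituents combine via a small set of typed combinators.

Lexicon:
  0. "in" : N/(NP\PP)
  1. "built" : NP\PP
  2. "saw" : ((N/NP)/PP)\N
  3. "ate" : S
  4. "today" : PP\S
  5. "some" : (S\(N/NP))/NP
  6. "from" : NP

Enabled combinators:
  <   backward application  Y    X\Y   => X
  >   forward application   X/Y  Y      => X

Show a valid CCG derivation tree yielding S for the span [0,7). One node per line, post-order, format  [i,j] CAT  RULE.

[0,7] S   <
  [0,5] N/NP   >
    [0,3] (N/NP)/PP   <
      [0,2] N   >
        [0,1] "in" : N/(NP\PP)
        [1,2] "built" : NP\PP
      [2,3] "saw" : ((N/NP)/PP)\N
    [3,5] PP   <
      [3,4] "ate" : S
      [4,5] "today" : PP\S
  [5,7] S\(N/NP)   >
    [5,6] "some" : (S\(N/NP))/NP
    [6,7] "from" : NP

[0,1] N/(NP\PP)  lex  "in"
[1,2] NP\PP  lex  "built"
[0,2] N  >  k=1
[2,3] ((N/NP)/PP)\N  lex  "saw"
[0,3] (N/NP)/PP  <  k=2
[3,4] S  lex  "ate"
[4,5] PP\S  lex  "today"
[3,5] PP  <  k=4
[0,5] N/NP  >  k=3
[5,6] (S\(N/NP))/NP  lex  "some"
[6,7] NP  lex  "from"
[5,7] S\(N/NP)  >  k=6
[0,7] S  <  k=5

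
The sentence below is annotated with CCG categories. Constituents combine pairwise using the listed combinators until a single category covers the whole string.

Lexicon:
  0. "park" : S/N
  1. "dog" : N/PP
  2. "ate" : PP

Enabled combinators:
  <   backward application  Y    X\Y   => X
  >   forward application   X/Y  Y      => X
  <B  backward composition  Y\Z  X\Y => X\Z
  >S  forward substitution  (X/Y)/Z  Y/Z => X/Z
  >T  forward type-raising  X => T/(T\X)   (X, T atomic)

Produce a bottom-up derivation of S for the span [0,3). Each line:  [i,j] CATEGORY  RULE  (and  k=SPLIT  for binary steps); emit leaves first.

[0,3] S   >
  [0,1] "park" : S/N
  [1,3] N   >
    [1,2] "dog" : N/PP
    [2,3] "ate" : PP

[0,1] S/N  lex  "park"
[1,2] N/PP  lex  "dog"
[2,3] PP  lex  "ate"
[1,3] N  >  k=2
[0,3] S  >  k=1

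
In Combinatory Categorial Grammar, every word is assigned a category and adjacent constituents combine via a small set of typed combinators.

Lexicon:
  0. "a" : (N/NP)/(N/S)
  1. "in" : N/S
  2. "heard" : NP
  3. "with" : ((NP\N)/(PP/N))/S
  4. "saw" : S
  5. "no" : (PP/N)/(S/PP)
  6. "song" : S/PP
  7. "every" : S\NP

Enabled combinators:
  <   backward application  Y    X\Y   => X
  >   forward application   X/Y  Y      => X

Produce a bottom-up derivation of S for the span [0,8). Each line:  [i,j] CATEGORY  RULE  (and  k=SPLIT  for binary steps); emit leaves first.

[0,1] (N/NP)/(N/S)  lex  "a"
[1,2] N/S  lex  "in"
[0,2] N/NP  >  k=1
[2,3] NP  lex  "heard"
[0,3] N  >  k=2
[3,4] ((NP\N)/(PP/N))/S  lex  "with"
[4,5] S  lex  "saw"
[3,5] (NP\N)/(PP/N)  >  k=4
[5,6] (PP/N)/(S/PP)  lex  "no"
[6,7] S/PP  lex  "song"
[5,7] PP/N  >  k=6
[3,7] NP\N  >  k=5
[0,7] NP  <  k=3
[7,8] S\NP  lex  "every"
[0,8] S  <  k=7

[0,8] S   <
  [0,7] NP   <
    [0,3] N   >
      [0,2] N/NP   >
        [0,1] "a" : (N/NP)/(N/S)
        [1,2] "in" : N/S
      [2,3] "heard" : NP
    [3,7] NP\N   >
      [3,5] (NP\N)/(PP/N)   >
        [3,4] "with" : ((NP\N)/(PP/N))/S
        [4,5] "saw" : S
      [5,7] PP/N   >
        [5,6] "no" : (PP/N)/(S/PP)
        [6,7] "song" : S/PP
  [7,8] "every" : S\NP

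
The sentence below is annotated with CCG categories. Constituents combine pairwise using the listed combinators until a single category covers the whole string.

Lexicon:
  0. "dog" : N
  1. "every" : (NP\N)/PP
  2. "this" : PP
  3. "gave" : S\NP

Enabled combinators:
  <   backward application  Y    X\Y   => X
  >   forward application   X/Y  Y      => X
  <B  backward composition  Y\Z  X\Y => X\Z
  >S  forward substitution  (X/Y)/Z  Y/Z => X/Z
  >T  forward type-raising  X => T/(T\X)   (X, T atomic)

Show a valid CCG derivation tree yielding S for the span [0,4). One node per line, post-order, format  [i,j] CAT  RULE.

[0,1] N  lex  "dog"
[0,1] NP/(NP\N)  >T
[1,2] (NP\N)/PP  lex  "every"
[2,3] PP  lex  "this"
[1,3] NP\N  >  k=2
[0,3] NP  >  k=1
[3,4] S\NP  lex  "gave"
[0,4] S  <  k=3

[0,4] S   <
  [0,3] NP   >
    [0,1] NP/(NP\N)   >T
      [0,1] "dog" : N
    [1,3] NP\N   >
      [1,2] "every" : (NP\N)/PP
      [2,3] "this" : PP
  [3,4] "gave" : S\NP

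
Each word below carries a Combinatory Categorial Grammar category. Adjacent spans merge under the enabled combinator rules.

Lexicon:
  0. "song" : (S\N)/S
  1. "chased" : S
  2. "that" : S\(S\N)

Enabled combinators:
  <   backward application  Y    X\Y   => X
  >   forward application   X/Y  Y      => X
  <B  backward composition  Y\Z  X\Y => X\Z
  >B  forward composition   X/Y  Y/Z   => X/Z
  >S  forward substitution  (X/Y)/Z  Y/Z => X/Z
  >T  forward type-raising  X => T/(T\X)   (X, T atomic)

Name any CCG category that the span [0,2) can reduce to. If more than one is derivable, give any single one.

[0,3] S   <
  [0,2] S\N   >
    [0,1] "song" : (S\N)/S
    [1,2] "chased" : S
  [2,3] "that" : S\(S\N)

S\N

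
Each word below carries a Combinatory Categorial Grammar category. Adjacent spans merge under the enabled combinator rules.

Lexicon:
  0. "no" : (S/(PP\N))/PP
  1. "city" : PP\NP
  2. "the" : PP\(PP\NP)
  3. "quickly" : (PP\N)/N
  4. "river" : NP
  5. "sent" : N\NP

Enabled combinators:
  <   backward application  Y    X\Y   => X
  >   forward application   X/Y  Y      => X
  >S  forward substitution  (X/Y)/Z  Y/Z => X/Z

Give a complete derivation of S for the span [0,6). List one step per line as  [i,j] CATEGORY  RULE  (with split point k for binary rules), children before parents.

[0,6] S   >
  [0,3] S/(PP\N)   >
    [0,1] "no" : (S/(PP\N))/PP
    [1,3] PP   <
      [1,2] "city" : PP\NP
      [2,3] "the" : PP\(PP\NP)
  [3,6] PP\N   >
    [3,4] "quickly" : (PP\N)/N
    [4,6] N   <
      [4,5] "river" : NP
      [5,6] "sent" : N\NP

[0,1] (S/(PP\N))/PP  lex  "no"
[1,2] PP\NP  lex  "city"
[2,3] PP\(PP\NP)  lex  "the"
[1,3] PP  <  k=2
[0,3] S/(PP\N)  >  k=1
[3,4] (PP\N)/N  lex  "quickly"
[4,5] NP  lex  "river"
[5,6] N\NP  lex  "sent"
[4,6] N  <  k=5
[3,6] PP\N  >  k=4
[0,6] S  >  k=3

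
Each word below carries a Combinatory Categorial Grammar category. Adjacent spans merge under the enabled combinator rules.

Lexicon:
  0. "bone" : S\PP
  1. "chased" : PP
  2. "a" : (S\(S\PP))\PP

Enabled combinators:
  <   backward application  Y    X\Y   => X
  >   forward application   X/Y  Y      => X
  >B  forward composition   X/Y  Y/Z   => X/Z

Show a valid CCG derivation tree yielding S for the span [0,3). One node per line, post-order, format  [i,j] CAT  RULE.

[0,3] S   <
  [0,1] "bone" : S\PP
  [1,3] S\(S\PP)   <
    [1,2] "chased" : PP
    [2,3] "a" : (S\(S\PP))\PP

[0,1] S\PP  lex  "bone"
[1,2] PP  lex  "chased"
[2,3] (S\(S\PP))\PP  lex  "a"
[1,3] S\(S\PP)  <  k=2
[0,3] S  <  k=1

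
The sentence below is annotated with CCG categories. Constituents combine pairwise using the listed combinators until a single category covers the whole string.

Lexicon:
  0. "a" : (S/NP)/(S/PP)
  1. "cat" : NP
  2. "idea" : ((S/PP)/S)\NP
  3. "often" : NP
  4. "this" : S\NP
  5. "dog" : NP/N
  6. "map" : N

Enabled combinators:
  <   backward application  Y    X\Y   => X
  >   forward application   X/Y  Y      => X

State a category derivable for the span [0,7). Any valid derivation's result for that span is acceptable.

S

[0,7] S   >
  [0,5] S/NP   >
    [0,1] "a" : (S/NP)/(S/PP)
    [1,5] S/PP   >
      [1,3] (S/PP)/S   <
        [1,2] "cat" : NP
        [2,3] "idea" : ((S/PP)/S)\NP
      [3,5] S   <
        [3,4] "often" : NP
        [4,5] "this" : S\NP
  [5,7] NP   >
    [5,6] "dog" : NP/N
    [6,7] "map" : N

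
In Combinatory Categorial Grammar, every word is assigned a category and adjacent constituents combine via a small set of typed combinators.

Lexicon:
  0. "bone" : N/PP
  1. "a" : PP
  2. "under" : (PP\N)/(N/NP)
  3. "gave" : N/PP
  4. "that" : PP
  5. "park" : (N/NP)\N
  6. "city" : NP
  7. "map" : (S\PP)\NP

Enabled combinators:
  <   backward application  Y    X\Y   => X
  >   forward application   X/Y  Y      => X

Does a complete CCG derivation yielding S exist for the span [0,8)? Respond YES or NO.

YES

[0,8] S   <
  [0,6] PP   <
    [0,2] N   >
      [0,1] "bone" : N/PP
      [1,2] "a" : PP
    [2,6] PP\N   >
      [2,3] "under" : (PP\N)/(N/NP)
      [3,6] N/NP   <
        [3,5] N   >
          [3,4] "gave" : N/PP
          [4,5] "that" : PP
        [5,6] "park" : (N/NP)\N
  [6,8] S\PP   <
    [6,7] "city" : NP
    [7,8] "map" : (S\PP)\NP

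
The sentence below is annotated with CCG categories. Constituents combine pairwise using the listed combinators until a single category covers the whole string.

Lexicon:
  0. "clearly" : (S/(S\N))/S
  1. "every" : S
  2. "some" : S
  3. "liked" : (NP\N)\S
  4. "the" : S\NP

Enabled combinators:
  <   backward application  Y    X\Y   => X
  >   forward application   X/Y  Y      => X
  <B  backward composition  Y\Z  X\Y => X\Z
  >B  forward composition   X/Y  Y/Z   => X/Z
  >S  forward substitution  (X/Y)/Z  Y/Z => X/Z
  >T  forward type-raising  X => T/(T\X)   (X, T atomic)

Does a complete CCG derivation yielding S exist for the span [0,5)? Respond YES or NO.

[0,5] S   >
  [0,2] S/(S\N)   >
    [0,1] "clearly" : (S/(S\N))/S
    [1,2] "every" : S
  [2,5] S\N   <B
    [2,4] NP\N   <
      [2,3] "some" : S
      [3,4] "liked" : (NP\N)\S
    [4,5] "the" : S\NP

YES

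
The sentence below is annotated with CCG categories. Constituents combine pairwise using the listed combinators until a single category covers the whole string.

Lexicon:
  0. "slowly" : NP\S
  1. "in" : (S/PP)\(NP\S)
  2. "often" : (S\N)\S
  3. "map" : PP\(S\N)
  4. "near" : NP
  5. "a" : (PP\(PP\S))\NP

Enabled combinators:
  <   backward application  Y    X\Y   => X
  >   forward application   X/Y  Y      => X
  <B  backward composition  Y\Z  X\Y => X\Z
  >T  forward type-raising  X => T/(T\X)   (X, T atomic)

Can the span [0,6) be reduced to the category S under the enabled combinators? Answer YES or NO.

YES

[0,6] S   >
  [0,2] S/PP   <
    [0,1] "slowly" : NP\S
    [1,2] "in" : (S/PP)\(NP\S)
  [2,6] PP   <
    [2,4] PP\S   <B
      [2,3] "often" : (S\N)\S
      [3,4] "map" : PP\(S\N)
    [4,6] PP\(PP\S)   <
      [4,5] "near" : NP
      [5,6] "a" : (PP\(PP\S))\NP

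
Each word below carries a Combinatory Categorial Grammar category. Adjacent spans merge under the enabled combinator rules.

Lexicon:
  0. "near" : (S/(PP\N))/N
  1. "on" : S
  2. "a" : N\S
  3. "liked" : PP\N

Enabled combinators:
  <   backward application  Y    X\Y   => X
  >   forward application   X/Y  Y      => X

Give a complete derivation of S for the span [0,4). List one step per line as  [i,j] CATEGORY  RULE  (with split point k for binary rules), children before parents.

[0,1] (S/(PP\N))/N  lex  "near"
[1,2] S  lex  "on"
[2,3] N\S  lex  "a"
[1,3] N  <  k=2
[0,3] S/(PP\N)  >  k=1
[3,4] PP\N  lex  "liked"
[0,4] S  >  k=3

[0,4] S   >
  [0,3] S/(PP\N)   >
    [0,1] "near" : (S/(PP\N))/N
    [1,3] N   <
      [1,2] "on" : S
      [2,3] "a" : N\S
  [3,4] "liked" : PP\N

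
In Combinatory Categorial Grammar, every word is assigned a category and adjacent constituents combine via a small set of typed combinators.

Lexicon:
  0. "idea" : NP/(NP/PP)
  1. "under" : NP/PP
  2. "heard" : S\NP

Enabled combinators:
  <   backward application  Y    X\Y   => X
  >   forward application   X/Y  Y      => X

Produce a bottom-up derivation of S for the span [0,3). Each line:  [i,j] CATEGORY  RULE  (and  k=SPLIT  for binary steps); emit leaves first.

[0,1] NP/(NP/PP)  lex  "idea"
[1,2] NP/PP  lex  "under"
[0,2] NP  >  k=1
[2,3] S\NP  lex  "heard"
[0,3] S  <  k=2

[0,3] S   <
  [0,2] NP   >
    [0,1] "idea" : NP/(NP/PP)
    [1,2] "under" : NP/PP
  [2,3] "heard" : S\NP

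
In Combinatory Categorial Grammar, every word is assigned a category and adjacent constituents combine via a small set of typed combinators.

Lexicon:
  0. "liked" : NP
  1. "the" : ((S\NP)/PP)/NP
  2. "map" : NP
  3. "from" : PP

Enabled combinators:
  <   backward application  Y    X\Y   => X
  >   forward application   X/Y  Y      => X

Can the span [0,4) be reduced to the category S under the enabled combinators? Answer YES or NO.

YES

[0,4] S   <
  [0,1] "liked" : NP
  [1,4] S\NP   >
    [1,3] (S\NP)/PP   >
      [1,2] "the" : ((S\NP)/PP)/NP
      [2,3] "map" : NP
    [3,4] "from" : PP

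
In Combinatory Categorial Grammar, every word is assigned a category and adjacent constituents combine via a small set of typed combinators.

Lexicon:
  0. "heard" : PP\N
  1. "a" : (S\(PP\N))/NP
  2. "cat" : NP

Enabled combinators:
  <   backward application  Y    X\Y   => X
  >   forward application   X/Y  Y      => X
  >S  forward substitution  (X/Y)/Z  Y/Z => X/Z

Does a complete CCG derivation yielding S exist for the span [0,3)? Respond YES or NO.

[0,3] S   <
  [0,1] "heard" : PP\N
  [1,3] S\(PP\N)   >
    [1,2] "a" : (S\(PP\N))/NP
    [2,3] "cat" : NP

YES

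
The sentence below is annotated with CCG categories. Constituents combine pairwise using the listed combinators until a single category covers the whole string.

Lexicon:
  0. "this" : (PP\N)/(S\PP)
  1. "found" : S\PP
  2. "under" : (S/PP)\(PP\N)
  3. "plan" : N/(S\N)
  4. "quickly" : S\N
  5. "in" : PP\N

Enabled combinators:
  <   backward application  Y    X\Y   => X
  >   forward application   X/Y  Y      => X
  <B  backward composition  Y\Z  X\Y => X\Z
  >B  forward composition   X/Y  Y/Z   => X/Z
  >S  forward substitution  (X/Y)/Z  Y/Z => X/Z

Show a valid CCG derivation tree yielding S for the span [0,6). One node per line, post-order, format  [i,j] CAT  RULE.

[0,1] (PP\N)/(S\PP)  lex  "this"
[1,2] S\PP  lex  "found"
[0,2] PP\N  >  k=1
[2,3] (S/PP)\(PP\N)  lex  "under"
[0,3] S/PP  <  k=2
[3,4] N/(S\N)  lex  "plan"
[4,5] S\N  lex  "quickly"
[3,5] N  >  k=4
[5,6] PP\N  lex  "in"
[3,6] PP  <  k=5
[0,6] S  >  k=3

[0,6] S   >
  [0,3] S/PP   <
    [0,2] PP\N   >
      [0,1] "this" : (PP\N)/(S\PP)
      [1,2] "found" : S\PP
    [2,3] "under" : (S/PP)\(PP\N)
  [3,6] PP   <
    [3,5] N   >
      [3,4] "plan" : N/(S\N)
      [4,5] "quickly" : S\N
    [5,6] "in" : PP\N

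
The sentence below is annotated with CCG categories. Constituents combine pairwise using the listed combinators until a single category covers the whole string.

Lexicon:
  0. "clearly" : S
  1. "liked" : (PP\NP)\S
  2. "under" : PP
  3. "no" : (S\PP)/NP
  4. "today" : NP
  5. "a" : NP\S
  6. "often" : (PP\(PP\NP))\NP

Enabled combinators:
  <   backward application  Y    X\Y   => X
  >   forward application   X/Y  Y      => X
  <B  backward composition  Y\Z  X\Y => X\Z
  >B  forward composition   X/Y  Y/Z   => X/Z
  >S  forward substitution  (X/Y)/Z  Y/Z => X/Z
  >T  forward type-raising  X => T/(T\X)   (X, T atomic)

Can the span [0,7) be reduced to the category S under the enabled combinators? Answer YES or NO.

S (PP\NP)\S PP (S\PP)/NP NP NP\S (PP\(PP\NP))\NP
CKY chart[0,7] = {N/(N\PP), NP/(NP\PP), PP, PP/(PP\PP), S/(S\PP)}; S ∉ chart

NO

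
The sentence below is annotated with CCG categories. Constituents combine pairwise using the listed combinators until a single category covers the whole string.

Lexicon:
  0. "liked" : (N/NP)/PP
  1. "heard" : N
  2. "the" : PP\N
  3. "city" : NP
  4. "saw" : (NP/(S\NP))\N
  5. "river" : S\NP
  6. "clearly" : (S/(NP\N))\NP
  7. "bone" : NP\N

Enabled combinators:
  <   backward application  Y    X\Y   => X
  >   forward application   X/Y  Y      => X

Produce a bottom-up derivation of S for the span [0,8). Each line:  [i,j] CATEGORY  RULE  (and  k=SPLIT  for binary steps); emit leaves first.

[0,1] (N/NP)/PP  lex  "liked"
[1,2] N  lex  "heard"
[2,3] PP\N  lex  "the"
[1,3] PP  <  k=2
[0,3] N/NP  >  k=1
[3,4] NP  lex  "city"
[0,4] N  >  k=3
[4,5] (NP/(S\NP))\N  lex  "saw"
[0,5] NP/(S\NP)  <  k=4
[5,6] S\NP  lex  "river"
[0,6] NP  >  k=5
[6,7] (S/(NP\N))\NP  lex  "clearly"
[0,7] S/(NP\N)  <  k=6
[7,8] NP\N  lex  "bone"
[0,8] S  >  k=7

[0,8] S   >
  [0,7] S/(NP\N)   <
    [0,6] NP   >
      [0,5] NP/(S\NP)   <
        [0,4] N   >
          [0,3] N/NP   >
            [0,1] "liked" : (N/NP)/PP
            [1,3] PP   <
              [1,2] "heard" : N
              [2,3] "the" : PP\N
          [3,4] "city" : NP
        [4,5] "saw" : (NP/(S\NP))\N
      [5,6] "river" : S\NP
    [6,7] "clearly" : (S/(NP\N))\NP
  [7,8] "bone" : NP\N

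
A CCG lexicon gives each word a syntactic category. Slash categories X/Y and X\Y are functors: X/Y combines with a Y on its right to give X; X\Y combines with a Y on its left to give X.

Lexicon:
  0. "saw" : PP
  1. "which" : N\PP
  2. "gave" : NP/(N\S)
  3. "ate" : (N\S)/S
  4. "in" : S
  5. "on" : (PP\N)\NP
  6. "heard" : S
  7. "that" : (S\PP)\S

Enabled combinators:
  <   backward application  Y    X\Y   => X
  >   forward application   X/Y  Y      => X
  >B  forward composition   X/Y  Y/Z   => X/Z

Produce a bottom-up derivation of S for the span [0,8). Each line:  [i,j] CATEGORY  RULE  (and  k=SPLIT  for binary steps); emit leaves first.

[0,1] PP  lex  "saw"
[1,2] N\PP  lex  "which"
[0,2] N  <  k=1
[2,3] NP/(N\S)  lex  "gave"
[3,4] (N\S)/S  lex  "ate"
[2,4] NP/S  >B  k=3
[4,5] S  lex  "in"
[2,5] NP  >  k=4
[5,6] (PP\N)\NP  lex  "on"
[2,6] PP\N  <  k=5
[0,6] PP  <  k=2
[6,7] S  lex  "heard"
[7,8] (S\PP)\S  lex  "that"
[6,8] S\PP  <  k=7
[0,8] S  <  k=6

[0,8] S   <
  [0,6] PP   <
    [0,2] N   <
      [0,1] "saw" : PP
      [1,2] "which" : N\PP
    [2,6] PP\N   <
      [2,5] NP   >
        [2,4] NP/S   >B
          [2,3] "gave" : NP/(N\S)
          [3,4] "ate" : (N\S)/S
        [4,5] "in" : S
      [5,6] "on" : (PP\N)\NP
  [6,8] S\PP   <
    [6,7] "heard" : S
    [7,8] "that" : (S\PP)\S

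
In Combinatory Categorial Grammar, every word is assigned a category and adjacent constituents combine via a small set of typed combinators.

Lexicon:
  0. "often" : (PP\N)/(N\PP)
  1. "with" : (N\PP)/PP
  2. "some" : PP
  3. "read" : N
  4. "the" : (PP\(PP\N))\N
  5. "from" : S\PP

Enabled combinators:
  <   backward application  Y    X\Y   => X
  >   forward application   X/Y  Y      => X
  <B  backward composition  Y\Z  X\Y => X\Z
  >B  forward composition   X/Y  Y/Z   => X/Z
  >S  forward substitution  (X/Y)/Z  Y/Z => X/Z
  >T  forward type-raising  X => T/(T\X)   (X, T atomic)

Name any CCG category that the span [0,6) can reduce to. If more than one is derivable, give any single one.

S

[0,6] S   <
  [0,5] PP   <
    [0,3] PP\N   >
      [0,1] "often" : (PP\N)/(N\PP)
      [1,3] N\PP   >
        [1,2] "with" : (N\PP)/PP
        [2,3] "some" : PP
    [3,5] PP\(PP\N)   <
      [3,4] "read" : N
      [4,5] "the" : (PP\(PP\N))\N
  [5,6] "from" : S\PP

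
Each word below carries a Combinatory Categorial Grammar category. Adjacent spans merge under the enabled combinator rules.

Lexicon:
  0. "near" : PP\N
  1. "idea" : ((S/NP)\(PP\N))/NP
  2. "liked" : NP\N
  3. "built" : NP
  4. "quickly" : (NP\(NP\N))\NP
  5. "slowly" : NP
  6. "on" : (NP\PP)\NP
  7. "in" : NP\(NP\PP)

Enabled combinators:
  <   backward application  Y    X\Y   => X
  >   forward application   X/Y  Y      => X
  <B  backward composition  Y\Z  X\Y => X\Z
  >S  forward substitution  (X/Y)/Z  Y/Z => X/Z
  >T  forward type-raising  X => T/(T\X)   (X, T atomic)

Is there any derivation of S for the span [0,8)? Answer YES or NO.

YES

[0,8] S   >
  [0,5] S/NP   <
    [0,1] "near" : PP\N
    [1,5] (S/NP)\(PP\N)   >
      [1,2] "idea" : ((S/NP)\(PP\N))/NP
      [2,5] NP   <
        [2,3] "liked" : NP\N
        [3,5] NP\(NP\N)   <
          [3,4] "built" : NP
          [4,5] "quickly" : (NP\(NP\N))\NP
  [5,8] NP   <
    [5,7] NP\PP   <
      [5,6] "slowly" : NP
      [6,7] "on" : (NP\PP)\NP
    [7,8] "in" : NP\(NP\PP)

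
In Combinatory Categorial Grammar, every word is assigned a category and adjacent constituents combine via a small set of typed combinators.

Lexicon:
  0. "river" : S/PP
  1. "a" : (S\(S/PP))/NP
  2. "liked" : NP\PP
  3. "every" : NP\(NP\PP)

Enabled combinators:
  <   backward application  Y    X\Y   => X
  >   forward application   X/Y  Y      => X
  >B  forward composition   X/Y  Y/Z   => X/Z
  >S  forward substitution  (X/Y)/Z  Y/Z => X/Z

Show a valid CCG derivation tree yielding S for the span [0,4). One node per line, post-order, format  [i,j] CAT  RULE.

[0,4] S   <
  [0,1] "river" : S/PP
  [1,4] S\(S/PP)   >
    [1,2] "a" : (S\(S/PP))/NP
    [2,4] NP   <
      [2,3] "liked" : NP\PP
      [3,4] "every" : NP\(NP\PP)

[0,1] S/PP  lex  "river"
[1,2] (S\(S/PP))/NP  lex  "a"
[2,3] NP\PP  lex  "liked"
[3,4] NP\(NP\PP)  lex  "every"
[2,4] NP  <  k=3
[1,4] S\(S/PP)  >  k=2
[0,4] S  <  k=1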